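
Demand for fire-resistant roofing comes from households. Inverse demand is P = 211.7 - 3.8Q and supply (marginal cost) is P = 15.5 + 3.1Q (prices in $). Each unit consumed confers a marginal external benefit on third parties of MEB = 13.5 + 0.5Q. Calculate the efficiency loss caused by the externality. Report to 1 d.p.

DWL = $60.0

Market equilibrium (private): 15.5 + 3.1Q = 211.7 - 3.8Q → Q_m = 28.4348.
Social marginal benefit = demand + MEB = 225.2 - 3.3Q.
Set SMB = MC: 225.2 - 3.3Q = 15.5 + 3.1Q → Q* = 32.7656.
Between Q* and Q_m the wedge SMB − MC runs linearly from 0 to MEB(Q_m), so the loss is a triangle.
DWL = ½ × 4.3308 × 27.7174 = 60.0193.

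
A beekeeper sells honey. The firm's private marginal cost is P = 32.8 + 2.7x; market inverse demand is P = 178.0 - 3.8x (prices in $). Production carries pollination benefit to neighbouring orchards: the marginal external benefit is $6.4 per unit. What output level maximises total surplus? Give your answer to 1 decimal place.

Social marginal cost = private MC − MEB = 26.4 + 2.7x.
Set SMC = demand: 26.4 + 2.7x = 178.0 - 3.8x → x* = 23.3231.

x* = 23.3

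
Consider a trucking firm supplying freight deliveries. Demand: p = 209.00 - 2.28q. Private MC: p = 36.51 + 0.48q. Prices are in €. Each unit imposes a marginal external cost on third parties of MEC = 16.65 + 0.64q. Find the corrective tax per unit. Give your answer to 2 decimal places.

tax = €45.98 per unit

Social marginal cost = private MC + MEC = 53.16 + 1.12q.
Set SMC = demand: 53.16 + 1.12q = 209.00 - 2.28q → q* = 45.8353.
The Pigouvian tax equals MEC at q*: 16.65 + 0.64×45.8353 = 45.9846.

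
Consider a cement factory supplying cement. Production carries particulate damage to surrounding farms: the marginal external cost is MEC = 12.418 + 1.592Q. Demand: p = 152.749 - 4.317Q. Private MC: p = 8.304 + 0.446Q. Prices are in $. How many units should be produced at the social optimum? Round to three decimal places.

Social marginal cost = private MC + MEC = 20.722 + 2.038Q.
Set SMC = demand: 20.722 + 2.038Q = 152.749 - 4.317Q → Q* = 20.7753.

Q* = 20.775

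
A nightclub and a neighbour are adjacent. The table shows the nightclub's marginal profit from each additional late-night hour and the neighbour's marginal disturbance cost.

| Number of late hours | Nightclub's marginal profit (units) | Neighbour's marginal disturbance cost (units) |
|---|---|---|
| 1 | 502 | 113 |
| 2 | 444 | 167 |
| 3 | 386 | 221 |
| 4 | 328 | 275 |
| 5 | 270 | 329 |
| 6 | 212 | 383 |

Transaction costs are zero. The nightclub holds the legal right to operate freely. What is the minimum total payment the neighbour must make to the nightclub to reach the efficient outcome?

Left alone the nightclub would choose level 6 (marginal profit stays positive).
Efficient level: k* = 4 (marginal profit ≥ marginal disturbance cost through 4).
The neighbour must at least cover the nightclub's forgone profit from cutting 6→4: 270 + 212 = 482.

482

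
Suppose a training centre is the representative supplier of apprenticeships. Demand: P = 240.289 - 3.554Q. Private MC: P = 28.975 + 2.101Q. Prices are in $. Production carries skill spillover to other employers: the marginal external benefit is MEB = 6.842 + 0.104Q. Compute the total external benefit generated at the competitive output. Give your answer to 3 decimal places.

$328.279

Market equilibrium (private): 28.975 + 2.101Q = 240.289 - 3.554Q → Q_m = 37.3676.
Total external benefit = ∫₀^{Q_m} (6.842 + 0.104Q) dQ = 6.842×37.3676 + ½×0.104×37.3676² = 328.2787.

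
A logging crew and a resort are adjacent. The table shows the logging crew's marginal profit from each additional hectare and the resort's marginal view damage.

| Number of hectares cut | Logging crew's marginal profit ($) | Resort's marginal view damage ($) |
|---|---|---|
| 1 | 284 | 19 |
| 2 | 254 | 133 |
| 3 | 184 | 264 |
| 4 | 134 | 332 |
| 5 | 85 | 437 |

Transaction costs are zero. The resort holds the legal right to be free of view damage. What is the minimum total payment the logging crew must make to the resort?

Efficient level: marginal profit ≥ marginal view damage through level 2, so k* = 2.
With the resort holding the right, the logging crew must at least compensate total damage at k*: 19 + 133 = 152.

$152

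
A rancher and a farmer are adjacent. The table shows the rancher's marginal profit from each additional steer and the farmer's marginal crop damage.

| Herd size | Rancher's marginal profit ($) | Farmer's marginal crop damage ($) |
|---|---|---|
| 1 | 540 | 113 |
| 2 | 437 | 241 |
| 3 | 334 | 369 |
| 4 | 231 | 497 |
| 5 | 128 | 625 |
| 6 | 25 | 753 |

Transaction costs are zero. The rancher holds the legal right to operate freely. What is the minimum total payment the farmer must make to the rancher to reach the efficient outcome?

$718

Left alone the rancher would choose level 6 (marginal profit stays positive).
Efficient level: k* = 2 (marginal profit ≥ marginal crop damage through 2).
The farmer must at least cover the rancher's forgone profit from cutting 6→2: 334 + 231 + 128 + 25 = 718.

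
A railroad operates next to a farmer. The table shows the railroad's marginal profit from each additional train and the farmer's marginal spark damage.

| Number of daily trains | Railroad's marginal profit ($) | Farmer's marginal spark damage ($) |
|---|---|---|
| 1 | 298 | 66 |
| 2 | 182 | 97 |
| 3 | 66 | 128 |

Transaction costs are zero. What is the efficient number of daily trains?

2

Bargaining reaches the level where marginal profit last exceeds marginal spark damage.
That holds through level 2 (182 ≥ 97) but not at 3 (66 < 128).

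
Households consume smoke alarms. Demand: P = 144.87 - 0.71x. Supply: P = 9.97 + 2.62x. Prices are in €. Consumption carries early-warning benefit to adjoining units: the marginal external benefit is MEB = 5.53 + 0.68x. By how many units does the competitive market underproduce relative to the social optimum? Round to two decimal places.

12.48 units

Market equilibrium (private): 9.97 + 2.62x = 144.87 - 0.71x → x_m = 40.5105.
Social marginal benefit = demand + MEB = 150.40 - 0.03x.
Set SMB = MC: 150.40 - 0.03x = 9.97 + 2.62x → x* = 52.9925.
Gap = |40.5105 − 52.9925| = 12.4820.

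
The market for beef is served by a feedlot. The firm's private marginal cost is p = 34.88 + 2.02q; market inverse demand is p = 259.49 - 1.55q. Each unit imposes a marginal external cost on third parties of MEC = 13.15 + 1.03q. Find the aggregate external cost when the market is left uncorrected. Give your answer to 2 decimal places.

2865.93

Market equilibrium (private): 34.88 + 2.02q = 259.49 - 1.55q → q_m = 62.9160.
Total external cost = ∫₀^{q_m} (13.15 + 1.03q) dq = 13.15×62.9160 + ½×1.03×62.9160² = 2865.9333.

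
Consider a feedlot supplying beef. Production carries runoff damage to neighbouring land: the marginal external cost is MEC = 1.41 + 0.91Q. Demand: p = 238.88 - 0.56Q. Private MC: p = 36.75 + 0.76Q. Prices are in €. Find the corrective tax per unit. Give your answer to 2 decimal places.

tax = €83.32 per unit

Social marginal cost = private MC + MEC = 38.16 + 1.67Q.
Set SMC = demand: 38.16 + 1.67Q = 238.88 - 0.56Q → Q* = 90.0090.
The Pigouvian tax equals MEC at Q*: 1.41 + 0.91×90.0090 = 83.3182.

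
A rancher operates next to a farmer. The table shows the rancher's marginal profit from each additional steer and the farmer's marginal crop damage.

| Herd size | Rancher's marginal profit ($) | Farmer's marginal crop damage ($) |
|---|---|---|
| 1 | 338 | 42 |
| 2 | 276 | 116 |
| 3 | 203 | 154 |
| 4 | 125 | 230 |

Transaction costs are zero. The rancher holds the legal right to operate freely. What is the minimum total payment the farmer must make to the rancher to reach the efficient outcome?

$125

Left alone the rancher would choose level 4 (marginal profit stays positive).
Efficient level: k* = 3 (marginal profit ≥ marginal crop damage through 3).
The farmer must at least cover the rancher's forgone profit from cutting 4→3: 125 = 125.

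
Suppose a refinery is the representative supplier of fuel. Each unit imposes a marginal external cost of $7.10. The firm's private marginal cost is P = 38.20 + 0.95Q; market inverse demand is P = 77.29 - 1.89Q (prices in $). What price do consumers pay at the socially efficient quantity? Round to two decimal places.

Social marginal cost = private MC + MEC = 45.30 + 0.95Q.
Set SMC = demand: 45.30 + 0.95Q = 77.29 - 1.89Q → Q* = 11.2641.
Consumer price on the demand curve at Q*: 77.29 − 1.89×11.2641 = 56.0009.

P = $56.00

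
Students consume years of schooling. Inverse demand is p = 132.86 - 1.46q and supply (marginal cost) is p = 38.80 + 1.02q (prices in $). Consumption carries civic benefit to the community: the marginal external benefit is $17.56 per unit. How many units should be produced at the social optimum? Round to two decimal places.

q* = 45.01

Social marginal benefit = demand + MEB = 150.42 - 1.46q.
Set SMB = MC: 150.42 - 1.46q = 38.80 + 1.02q → q* = 45.0081.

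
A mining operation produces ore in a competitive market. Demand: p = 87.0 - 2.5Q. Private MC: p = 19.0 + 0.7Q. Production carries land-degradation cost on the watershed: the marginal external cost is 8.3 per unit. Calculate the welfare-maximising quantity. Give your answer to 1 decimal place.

Q* = 18.7

Social marginal cost = private MC + MEC = 27.3 + 0.7Q.
Set SMC = demand: 27.3 + 0.7Q = 87.0 - 2.5Q → Q* = 18.6563.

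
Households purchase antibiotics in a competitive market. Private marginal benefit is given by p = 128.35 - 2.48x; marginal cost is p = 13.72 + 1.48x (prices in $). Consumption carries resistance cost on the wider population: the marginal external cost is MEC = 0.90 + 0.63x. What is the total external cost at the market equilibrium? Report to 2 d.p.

Market equilibrium (private): 13.72 + 1.48x = 128.35 - 2.48x → x_m = 28.9470.
Total external cost = ∫₀^{x_m} (0.90 + 0.63x) dx = 0.90×28.9470 + ½×0.63×28.9470² = 289.9999.

$290.00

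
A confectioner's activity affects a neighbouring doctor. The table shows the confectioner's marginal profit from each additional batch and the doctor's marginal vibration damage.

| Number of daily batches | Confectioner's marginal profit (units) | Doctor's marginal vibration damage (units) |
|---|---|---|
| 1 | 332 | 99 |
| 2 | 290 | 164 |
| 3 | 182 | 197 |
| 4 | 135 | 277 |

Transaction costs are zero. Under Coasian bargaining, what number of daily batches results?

Bargaining reaches the level where marginal profit last exceeds marginal vibration damage.
That holds through level 2 (290 ≥ 164) but not at 3 (182 < 197).

2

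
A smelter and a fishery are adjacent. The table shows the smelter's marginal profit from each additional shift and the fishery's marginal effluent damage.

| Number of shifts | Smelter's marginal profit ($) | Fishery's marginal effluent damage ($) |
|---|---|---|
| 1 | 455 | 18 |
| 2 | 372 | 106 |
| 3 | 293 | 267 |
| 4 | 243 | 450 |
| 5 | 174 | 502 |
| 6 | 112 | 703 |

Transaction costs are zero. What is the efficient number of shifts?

3

Bargaining reaches the level where marginal profit last exceeds marginal effluent damage.
That holds through level 3 (293 ≥ 267) but not at 4 (243 < 450).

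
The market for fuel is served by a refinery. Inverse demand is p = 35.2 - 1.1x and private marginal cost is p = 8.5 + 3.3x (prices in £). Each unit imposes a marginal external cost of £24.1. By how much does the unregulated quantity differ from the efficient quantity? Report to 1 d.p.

Market equilibrium (private): 8.5 + 3.3x = 35.2 - 1.1x → x_m = 6.0682.
Social marginal cost = private MC + MEC = 32.6 + 3.3x.
Set SMC = demand: 32.6 + 3.3x = 35.2 - 1.1x → x* = 0.5909.
Gap = |6.0682 − 0.5909| = 5.4773.

5.5 units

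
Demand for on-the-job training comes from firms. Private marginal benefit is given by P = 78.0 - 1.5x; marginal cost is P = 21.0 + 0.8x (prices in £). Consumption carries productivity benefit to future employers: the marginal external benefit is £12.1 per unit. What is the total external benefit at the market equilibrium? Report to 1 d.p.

Market equilibrium (private): 21.0 + 0.8x = 78.0 - 1.5x → x_m = 24.7826.
Total external benefit = MEB × x_m = 12.1 × 24.7826 = 299.8695.

£299.9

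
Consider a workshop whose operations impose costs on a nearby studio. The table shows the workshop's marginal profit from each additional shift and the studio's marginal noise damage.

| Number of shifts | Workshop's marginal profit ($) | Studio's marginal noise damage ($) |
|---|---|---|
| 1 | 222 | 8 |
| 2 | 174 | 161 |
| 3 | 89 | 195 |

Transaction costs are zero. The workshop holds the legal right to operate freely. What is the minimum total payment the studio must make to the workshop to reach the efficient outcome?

Left alone the workshop would choose level 3 (marginal profit stays positive).
Efficient level: k* = 2 (marginal profit ≥ marginal noise damage through 2).
The studio must at least cover the workshop's forgone profit from cutting 3→2: 89 = 89.

$89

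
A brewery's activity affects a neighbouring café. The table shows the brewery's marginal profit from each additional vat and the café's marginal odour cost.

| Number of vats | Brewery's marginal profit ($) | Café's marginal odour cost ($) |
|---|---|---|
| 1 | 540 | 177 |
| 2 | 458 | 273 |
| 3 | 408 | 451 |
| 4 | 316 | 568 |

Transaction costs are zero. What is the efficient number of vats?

2

Bargaining reaches the level where marginal profit last exceeds marginal odour cost.
That holds through level 2 (458 ≥ 273) but not at 3 (408 < 451).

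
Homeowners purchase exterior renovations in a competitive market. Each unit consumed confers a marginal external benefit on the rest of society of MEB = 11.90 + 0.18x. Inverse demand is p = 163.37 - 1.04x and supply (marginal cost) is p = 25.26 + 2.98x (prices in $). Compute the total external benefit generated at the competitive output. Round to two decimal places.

Market equilibrium (private): 25.26 + 2.98x = 163.37 - 1.04x → x_m = 34.3557.
Total external benefit = ∫₀^{x_m} (11.90 + 0.18x) dx = 11.90×34.3557 + ½×0.18×34.3557² = 515.0611.

$515.06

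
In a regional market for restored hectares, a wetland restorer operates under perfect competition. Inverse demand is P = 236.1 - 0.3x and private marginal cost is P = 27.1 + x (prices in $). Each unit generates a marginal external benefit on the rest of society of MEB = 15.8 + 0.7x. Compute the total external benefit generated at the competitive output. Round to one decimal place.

$11586.5

Market equilibrium (private): 27.1 + x = 236.1 - 0.3x → x_m = 160.7692.
Total external benefit = ∫₀^{x_m} (15.8 + 0.7x) dx = 15.8×160.7692 + ½×0.7×160.7692² = 11586.5108.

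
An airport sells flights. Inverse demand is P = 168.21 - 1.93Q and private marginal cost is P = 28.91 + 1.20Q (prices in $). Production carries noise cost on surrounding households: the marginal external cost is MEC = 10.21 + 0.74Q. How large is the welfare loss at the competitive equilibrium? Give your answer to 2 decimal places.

Market equilibrium (private): 28.91 + 1.20Q = 168.21 - 1.93Q → Q_m = 44.5048.
Social marginal cost = private MC + MEC = 39.12 + 1.94Q.
Set SMC = demand: 39.12 + 1.94Q = 168.21 - 1.93Q → Q* = 33.3566.
The welfare-loss triangle has base |Q_m − Q*| and height MEC(Q_m) (the vertical gap between SMC and demand is zero at Q* and MEC at Q_m).
DWL = ½ × 11.1482 × 43.1435 = 240.4862.

DWL = $240.49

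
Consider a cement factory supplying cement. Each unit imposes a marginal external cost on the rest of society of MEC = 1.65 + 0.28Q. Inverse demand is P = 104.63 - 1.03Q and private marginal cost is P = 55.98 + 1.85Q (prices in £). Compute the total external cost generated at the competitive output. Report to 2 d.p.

Market equilibrium (private): 55.98 + 1.85Q = 104.63 - 1.03Q → Q_m = 16.8924.
Total external cost = ∫₀^{Q_m} (1.65 + 0.28Q) dQ = 1.65×16.8924 + ½×0.28×16.8924² = 67.8219.

£67.82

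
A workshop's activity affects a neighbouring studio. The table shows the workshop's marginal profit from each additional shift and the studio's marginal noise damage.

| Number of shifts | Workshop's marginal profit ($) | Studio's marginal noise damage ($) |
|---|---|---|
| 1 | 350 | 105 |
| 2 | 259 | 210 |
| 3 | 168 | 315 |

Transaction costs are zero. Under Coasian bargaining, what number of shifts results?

Bargaining reaches the level where marginal profit last exceeds marginal noise damage.
That holds through level 2 (259 ≥ 210) but not at 3 (168 < 315).

2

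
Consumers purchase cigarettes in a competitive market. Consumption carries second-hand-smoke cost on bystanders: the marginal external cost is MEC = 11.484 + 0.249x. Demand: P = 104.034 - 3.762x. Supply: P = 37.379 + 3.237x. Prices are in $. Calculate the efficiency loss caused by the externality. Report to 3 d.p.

Market equilibrium (private): 37.379 + 3.237x = 104.034 - 3.762x → x_m = 9.5235.
Social marginal benefit = demand − MEC = 92.550 - 4.011x.
Set SMB = MC: 92.550 - 4.011x = 37.379 + 3.237x → x* = 7.6119.
Between x* and x_m the wedge MC − SMB runs linearly from 0 to MEC(x_m), so the loss is a triangle.
DWL = ½ × 1.9116 × 13.8554 = 13.2430.

DWL = $13.243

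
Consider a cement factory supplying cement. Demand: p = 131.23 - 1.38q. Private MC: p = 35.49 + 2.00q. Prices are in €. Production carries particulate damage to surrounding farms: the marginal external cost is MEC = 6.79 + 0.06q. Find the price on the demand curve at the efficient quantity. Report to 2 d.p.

Social marginal cost = private MC + MEC = 42.28 + 2.06q.
Set SMC = demand: 42.28 + 2.06q = 131.23 - 1.38q → q* = 25.8576.
Consumer price on the demand curve at q*: 131.23 − 1.38×25.8576 = 95.5465.

P = €95.55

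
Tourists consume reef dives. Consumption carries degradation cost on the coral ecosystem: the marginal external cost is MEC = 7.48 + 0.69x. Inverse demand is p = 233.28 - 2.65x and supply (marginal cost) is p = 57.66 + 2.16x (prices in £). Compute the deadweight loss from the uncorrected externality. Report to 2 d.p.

DWL = £97.05

Market equilibrium (private): 57.66 + 2.16x = 233.28 - 2.65x → x_m = 36.5114.
Social marginal benefit = demand − MEC = 225.80 - 3.34x.
Set SMB = MC: 225.80 - 3.34x = 57.66 + 2.16x → x* = 30.5709.
Between x* and x_m the wedge MC − SMB runs linearly from 0 to MEC(x_m), so the loss is a triangle.
DWL = ½ × 5.9405 × 32.6729 = 97.0467.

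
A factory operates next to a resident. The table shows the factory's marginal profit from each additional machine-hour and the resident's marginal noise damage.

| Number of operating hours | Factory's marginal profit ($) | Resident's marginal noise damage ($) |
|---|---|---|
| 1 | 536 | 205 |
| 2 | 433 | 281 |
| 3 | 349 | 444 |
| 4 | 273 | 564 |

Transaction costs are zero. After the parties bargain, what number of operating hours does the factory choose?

Bargaining reaches the level where marginal profit last exceeds marginal noise damage.
That holds through level 2 (433 ≥ 281) but not at 3 (349 < 444).

2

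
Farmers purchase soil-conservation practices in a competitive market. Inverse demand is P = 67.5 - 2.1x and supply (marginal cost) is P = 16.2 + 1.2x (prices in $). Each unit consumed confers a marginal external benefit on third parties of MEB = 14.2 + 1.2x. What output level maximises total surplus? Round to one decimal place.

Social marginal benefit = demand + MEB = 81.7 - 0.9x.
Set SMB = MC: 81.7 - 0.9x = 16.2 + 1.2x → x* = 31.1905.

x* = 31.2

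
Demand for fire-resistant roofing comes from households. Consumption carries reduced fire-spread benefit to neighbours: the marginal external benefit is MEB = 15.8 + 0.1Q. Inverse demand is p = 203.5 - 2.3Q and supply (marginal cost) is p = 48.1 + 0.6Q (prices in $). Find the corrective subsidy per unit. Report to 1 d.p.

subsidy = $21.9 per unit

Social marginal benefit = demand + MEB = 219.3 - 2.2Q.
Set SMB = MC: 219.3 - 2.2Q = 48.1 + 0.6Q → Q* = 61.1429.
The Pigouvian subsidy equals MEB at Q*: 15.8 + 0.1×61.1429 = 21.9143.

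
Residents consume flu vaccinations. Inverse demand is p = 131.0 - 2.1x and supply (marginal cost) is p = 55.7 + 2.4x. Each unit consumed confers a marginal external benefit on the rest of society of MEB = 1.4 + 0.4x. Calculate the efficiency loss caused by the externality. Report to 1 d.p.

Market equilibrium (private): 55.7 + 2.4x = 131.0 - 2.1x → x_m = 16.7333.
Social marginal benefit = demand + MEB = 132.4 - 1.7x.
Set SMB = MC: 132.4 - 1.7x = 55.7 + 2.4x → x* = 18.7073.
The loss is the area between SMB and MC from x* to x_m; with linear curves that's a triangle of height MEB(x_m).
DWL = ½ × 1.9740 × 8.0933 = 7.9881.

DWL = 8.0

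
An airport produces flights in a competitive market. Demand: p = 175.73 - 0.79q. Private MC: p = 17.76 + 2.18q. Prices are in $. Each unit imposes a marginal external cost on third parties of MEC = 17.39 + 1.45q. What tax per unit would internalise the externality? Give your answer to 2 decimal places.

Social marginal cost = private MC + MEC = 35.15 + 3.63q.
Set SMC = demand: 35.15 + 3.63q = 175.73 - 0.79q → q* = 31.8054.
The Pigouvian tax equals MEC at q*: 17.39 + 1.45×31.8054 = 63.5078.

tax = $63.51 per unit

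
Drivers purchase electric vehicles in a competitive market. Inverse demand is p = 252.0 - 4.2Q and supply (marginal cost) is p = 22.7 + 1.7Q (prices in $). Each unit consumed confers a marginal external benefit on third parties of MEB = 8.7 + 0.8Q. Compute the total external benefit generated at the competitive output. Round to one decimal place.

Market equilibrium (private): 22.7 + 1.7Q = 252.0 - 4.2Q → Q_m = 38.8644.
Total external benefit = ∫₀^{Q_m} (8.7 + 0.8Q) dQ = 8.7×38.8644 + ½×0.8×38.8644² = 942.2969.

$942.3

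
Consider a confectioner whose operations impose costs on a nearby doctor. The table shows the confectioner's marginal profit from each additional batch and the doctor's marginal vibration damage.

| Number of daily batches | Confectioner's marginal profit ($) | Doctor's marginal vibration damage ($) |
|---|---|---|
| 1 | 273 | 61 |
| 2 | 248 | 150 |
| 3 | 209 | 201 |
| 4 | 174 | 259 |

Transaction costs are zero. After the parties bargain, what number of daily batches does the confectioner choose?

3

Bargaining reaches the level where marginal profit last exceeds marginal vibration damage.
That holds through level 3 (209 ≥ 201) but not at 4 (174 < 259).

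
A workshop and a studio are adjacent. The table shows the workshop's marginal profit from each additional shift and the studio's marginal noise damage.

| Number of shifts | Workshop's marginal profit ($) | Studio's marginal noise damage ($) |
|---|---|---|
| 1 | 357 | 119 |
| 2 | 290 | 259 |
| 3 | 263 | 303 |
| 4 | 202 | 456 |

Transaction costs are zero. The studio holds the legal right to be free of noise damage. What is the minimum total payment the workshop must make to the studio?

$378

Efficient level: marginal profit ≥ marginal noise damage through level 2, so k* = 2.
With the studio holding the right, the workshop must at least compensate total damage at k*: 119 + 259 = 378.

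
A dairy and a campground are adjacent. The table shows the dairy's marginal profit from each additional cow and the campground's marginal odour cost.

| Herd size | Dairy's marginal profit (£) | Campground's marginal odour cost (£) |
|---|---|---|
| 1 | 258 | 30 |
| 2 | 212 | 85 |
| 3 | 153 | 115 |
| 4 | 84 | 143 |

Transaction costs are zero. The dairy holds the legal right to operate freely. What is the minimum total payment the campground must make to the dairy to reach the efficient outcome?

£84

Left alone the dairy would choose level 4 (marginal profit stays positive).
Efficient level: k* = 3 (marginal profit ≥ marginal odour cost through 3).
The campground must at least cover the dairy's forgone profit from cutting 4→3: 84 = 84.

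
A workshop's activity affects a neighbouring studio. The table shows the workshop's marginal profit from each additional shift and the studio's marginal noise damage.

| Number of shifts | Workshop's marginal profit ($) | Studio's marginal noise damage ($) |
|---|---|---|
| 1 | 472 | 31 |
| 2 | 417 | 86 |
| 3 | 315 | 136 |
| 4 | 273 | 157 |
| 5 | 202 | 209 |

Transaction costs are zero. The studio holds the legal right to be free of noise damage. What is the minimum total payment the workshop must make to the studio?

$410

Efficient level: marginal profit ≥ marginal noise damage through level 4, so k* = 4.
With the studio holding the right, the workshop must at least compensate total damage at k*: 31 + 86 + 136 + 157 = 410.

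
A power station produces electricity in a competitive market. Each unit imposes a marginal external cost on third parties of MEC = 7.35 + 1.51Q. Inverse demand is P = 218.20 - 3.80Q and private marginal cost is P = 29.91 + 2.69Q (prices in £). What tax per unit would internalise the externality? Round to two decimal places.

Social marginal cost = private MC + MEC = 37.26 + 4.20Q.
Set SMC = demand: 37.26 + 4.20Q = 218.20 - 3.80Q → Q* = 22.6175.
The Pigouvian tax equals MEC at Q*: 7.35 + 1.51×22.6175 = 41.5024.

tax = £41.50 per unit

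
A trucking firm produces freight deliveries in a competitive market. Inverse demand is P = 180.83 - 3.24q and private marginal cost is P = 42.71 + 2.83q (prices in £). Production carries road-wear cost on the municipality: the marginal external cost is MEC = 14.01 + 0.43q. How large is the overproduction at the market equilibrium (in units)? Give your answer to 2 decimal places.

3.66 units

Market equilibrium (private): 42.71 + 2.83q = 180.83 - 3.24q → q_m = 22.7545.
Social marginal cost = private MC + MEC = 56.72 + 3.26q.
Set SMC = demand: 56.72 + 3.26q = 180.83 - 3.24q → q* = 19.0938.
Gap = |22.7545 − 19.0938| = 3.6607.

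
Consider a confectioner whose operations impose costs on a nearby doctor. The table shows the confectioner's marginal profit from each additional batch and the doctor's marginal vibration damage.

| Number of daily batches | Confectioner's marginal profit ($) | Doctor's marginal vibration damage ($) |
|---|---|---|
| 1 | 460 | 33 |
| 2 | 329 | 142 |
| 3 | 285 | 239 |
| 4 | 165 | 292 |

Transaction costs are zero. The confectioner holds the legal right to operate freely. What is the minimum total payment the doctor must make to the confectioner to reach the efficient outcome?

$165

Left alone the confectioner would choose level 4 (marginal profit stays positive).
Efficient level: k* = 3 (marginal profit ≥ marginal vibration damage through 3).
The doctor must at least cover the confectioner's forgone profit from cutting 4→3: 165 = 165.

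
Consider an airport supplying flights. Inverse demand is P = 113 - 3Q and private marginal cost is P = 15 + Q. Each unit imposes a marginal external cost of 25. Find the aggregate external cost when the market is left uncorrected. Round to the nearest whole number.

613

Market equilibrium (private): 15 + Q = 113 - 3Q → Q_m = 24.5000.
Total external cost = MEC × Q_m = 25 × 24.5000 = 612.5000.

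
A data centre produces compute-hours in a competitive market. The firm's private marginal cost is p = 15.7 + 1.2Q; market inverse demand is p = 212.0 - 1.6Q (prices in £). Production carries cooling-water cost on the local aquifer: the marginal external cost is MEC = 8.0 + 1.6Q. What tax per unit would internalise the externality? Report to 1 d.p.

tax = £76.5 per unit

Social marginal cost = private MC + MEC = 23.7 + 2.8Q.
Set SMC = demand: 23.7 + 2.8Q = 212.0 - 1.6Q → Q* = 42.7955.
The Pigouvian tax equals MEC at Q*: 8.0 + 1.6×42.7955 = 76.4728.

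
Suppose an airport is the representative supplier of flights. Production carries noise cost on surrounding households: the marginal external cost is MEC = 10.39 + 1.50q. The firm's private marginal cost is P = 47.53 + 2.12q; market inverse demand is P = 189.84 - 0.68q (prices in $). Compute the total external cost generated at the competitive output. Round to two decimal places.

$2465.46

Market equilibrium (private): 47.53 + 2.12q = 189.84 - 0.68q → q_m = 50.8250.
Total external cost = ∫₀^{q_m} (10.39 + 1.50q) dq = 10.39×50.8250 + ½×1.50×50.8250² = 2465.4572.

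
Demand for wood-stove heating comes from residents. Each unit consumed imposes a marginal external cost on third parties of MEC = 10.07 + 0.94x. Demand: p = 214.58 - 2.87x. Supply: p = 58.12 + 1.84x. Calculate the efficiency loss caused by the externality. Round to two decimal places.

DWL = 150.91

Market equilibrium (private): 58.12 + 1.84x = 214.58 - 2.87x → x_m = 33.2187.
Social marginal benefit = demand − MEC = 204.51 - 3.81x.
Set SMB = MC: 204.51 - 3.81x = 58.12 + 1.84x → x* = 25.9097.
Height of the DWL triangle at x_m is MC(x_m) − SMB(x_m) = MEC(x_m) = 41.2956.
DWL = ½ × 7.3090 × 41.2956 = 150.9148.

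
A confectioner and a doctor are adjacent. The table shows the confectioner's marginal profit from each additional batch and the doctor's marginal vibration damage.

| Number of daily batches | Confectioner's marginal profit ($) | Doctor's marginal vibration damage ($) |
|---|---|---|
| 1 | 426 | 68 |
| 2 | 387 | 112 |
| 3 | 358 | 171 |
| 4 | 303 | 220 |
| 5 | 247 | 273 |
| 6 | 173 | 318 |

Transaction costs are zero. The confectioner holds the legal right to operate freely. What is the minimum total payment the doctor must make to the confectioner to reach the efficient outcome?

Left alone the confectioner would choose level 6 (marginal profit stays positive).
Efficient level: k* = 4 (marginal profit ≥ marginal vibration damage through 4).
The doctor must at least cover the confectioner's forgone profit from cutting 6→4: 247 + 173 = 420.

$420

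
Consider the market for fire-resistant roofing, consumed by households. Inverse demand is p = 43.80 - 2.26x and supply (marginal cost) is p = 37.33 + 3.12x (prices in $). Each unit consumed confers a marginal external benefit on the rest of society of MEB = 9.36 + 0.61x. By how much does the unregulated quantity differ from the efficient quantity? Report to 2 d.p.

Market equilibrium (private): 37.33 + 3.12x = 43.80 - 2.26x → x_m = 1.2026.
Social marginal benefit = demand + MEB = 53.16 - 1.65x.
Set SMB = MC: 53.16 - 1.65x = 37.33 + 3.12x → x* = 3.3187.
Gap = |1.2026 − 3.3187| = 2.1161.

2.12 units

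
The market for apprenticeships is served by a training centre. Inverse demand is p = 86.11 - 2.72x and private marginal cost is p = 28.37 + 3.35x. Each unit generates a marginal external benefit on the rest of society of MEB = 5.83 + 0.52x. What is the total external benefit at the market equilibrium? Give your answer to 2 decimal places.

78.98

Market equilibrium (private): 28.37 + 3.35x = 86.11 - 2.72x → x_m = 9.5124.
Total external benefit = ∫₀^{x_m} (5.83 + 0.52x) dx = 5.83×9.5124 + ½×0.52×9.5124² = 78.9836.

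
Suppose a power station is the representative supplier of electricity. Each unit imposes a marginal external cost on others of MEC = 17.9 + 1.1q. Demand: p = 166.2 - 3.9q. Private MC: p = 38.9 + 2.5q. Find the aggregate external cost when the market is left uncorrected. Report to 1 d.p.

573.6

Market equilibrium (private): 38.9 + 2.5q = 166.2 - 3.9q → q_m = 19.8906.
Total external cost = ∫₀^{q_m} (17.9 + 1.1q) dq = 17.9×19.8906 + ½×1.1×19.8906² = 573.6415.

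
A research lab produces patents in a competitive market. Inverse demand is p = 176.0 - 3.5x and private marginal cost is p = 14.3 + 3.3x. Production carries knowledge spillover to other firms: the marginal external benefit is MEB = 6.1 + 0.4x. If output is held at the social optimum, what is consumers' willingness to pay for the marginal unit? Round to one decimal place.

P = 84.2

Social marginal cost = private MC − MEB = 8.2 + 2.9x.
Set SMC = demand: 8.2 + 2.9x = 176.0 - 3.5x → x* = 26.2188.
Consumer price on the demand curve at x*: 176.0 − 3.5×26.2188 = 84.2342.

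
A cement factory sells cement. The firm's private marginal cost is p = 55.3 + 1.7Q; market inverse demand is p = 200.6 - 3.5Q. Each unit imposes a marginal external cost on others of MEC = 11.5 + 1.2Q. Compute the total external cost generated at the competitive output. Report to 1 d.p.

789.8

Market equilibrium (private): 55.3 + 1.7Q = 200.6 - 3.5Q → Q_m = 27.9423.
Total external cost = ∫₀^{Q_m} (11.5 + 1.2Q) dQ = 11.5×27.9423 + ½×1.2×27.9423² = 789.7997.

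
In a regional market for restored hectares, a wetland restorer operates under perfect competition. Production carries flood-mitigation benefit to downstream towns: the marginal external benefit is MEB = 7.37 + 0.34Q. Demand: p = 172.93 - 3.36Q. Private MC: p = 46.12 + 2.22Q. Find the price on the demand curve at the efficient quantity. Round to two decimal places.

P = 86.89

Social marginal cost = private MC − MEB = 38.75 + 1.88Q.
Set SMC = demand: 38.75 + 1.88Q = 172.93 - 3.36Q → Q* = 25.6069.
Consumer price on the demand curve at Q*: 172.93 − 3.36×25.6069 = 86.8908.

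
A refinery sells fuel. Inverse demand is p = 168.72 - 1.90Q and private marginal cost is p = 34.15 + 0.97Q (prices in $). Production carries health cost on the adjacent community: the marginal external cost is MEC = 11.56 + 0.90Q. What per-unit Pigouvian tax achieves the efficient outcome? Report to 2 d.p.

Social marginal cost = private MC + MEC = 45.71 + 1.87Q.
Set SMC = demand: 45.71 + 1.87Q = 168.72 - 1.90Q → Q* = 32.6286.
The Pigouvian tax equals MEC at Q*: 11.56 + 0.90×32.6286 = 40.9257.

tax = $40.93 per unit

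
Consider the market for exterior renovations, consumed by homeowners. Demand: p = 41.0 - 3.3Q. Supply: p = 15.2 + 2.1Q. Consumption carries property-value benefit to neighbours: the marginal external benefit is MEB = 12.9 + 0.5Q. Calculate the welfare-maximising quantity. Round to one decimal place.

Q* = 7.9

Social marginal benefit = demand + MEB = 53.9 - 2.8Q.
Set SMB = MC: 53.9 - 2.8Q = 15.2 + 2.1Q → Q* = 7.8980.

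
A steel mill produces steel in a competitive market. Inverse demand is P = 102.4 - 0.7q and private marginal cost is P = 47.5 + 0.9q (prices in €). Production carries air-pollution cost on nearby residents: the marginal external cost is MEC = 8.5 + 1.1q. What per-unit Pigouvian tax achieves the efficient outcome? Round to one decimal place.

Social marginal cost = private MC + MEC = 56.0 + 2.0q.
Set SMC = demand: 56.0 + 2.0q = 102.4 - 0.7q → q* = 17.1852.
The Pigouvian tax equals MEC at q*: 8.5 + 1.1×17.1852 = 27.4037.

tax = €27.4 per unit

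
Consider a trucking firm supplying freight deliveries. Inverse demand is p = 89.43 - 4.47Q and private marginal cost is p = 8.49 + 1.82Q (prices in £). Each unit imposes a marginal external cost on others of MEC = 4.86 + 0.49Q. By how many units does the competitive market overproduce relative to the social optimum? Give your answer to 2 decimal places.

Market equilibrium (private): 8.49 + 1.82Q = 89.43 - 4.47Q → Q_m = 12.8680.
Social marginal cost = private MC + MEC = 13.35 + 2.31Q.
Set SMC = demand: 13.35 + 2.31Q = 89.43 - 4.47Q → Q* = 11.2212.
Gap = |12.8680 − 11.2212| = 1.6468.

1.65 units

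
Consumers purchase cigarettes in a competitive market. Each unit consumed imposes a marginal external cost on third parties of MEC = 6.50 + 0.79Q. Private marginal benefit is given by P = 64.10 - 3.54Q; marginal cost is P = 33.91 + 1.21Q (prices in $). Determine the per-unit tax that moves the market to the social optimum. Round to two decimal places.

Social marginal benefit = demand − MEC = 57.60 - 4.33Q.
Set SMB = MC: 57.60 - 4.33Q = 33.91 + 1.21Q → Q* = 4.2762.
The Pigouvian tax equals MEC at Q*: 6.50 + 0.79×4.2762 = 9.8782.

tax = $9.88 per unit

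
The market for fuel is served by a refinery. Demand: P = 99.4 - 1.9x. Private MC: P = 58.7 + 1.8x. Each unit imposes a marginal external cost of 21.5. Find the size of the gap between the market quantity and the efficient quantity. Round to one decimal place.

5.8 units

Market equilibrium (private): 58.7 + 1.8x = 99.4 - 1.9x → x_m = 11.0000.
Social marginal cost = private MC + MEC = 80.2 + 1.8x.
Set SMC = demand: 80.2 + 1.8x = 99.4 - 1.9x → x* = 5.1892.
Gap = |11.0000 − 5.1892| = 5.8108.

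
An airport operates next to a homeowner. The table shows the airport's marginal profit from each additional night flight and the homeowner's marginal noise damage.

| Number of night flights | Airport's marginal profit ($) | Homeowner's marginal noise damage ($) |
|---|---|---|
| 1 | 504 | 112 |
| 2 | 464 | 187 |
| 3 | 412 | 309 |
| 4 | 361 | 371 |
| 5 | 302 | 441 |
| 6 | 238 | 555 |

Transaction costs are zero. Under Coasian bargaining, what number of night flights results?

3

Bargaining reaches the level where marginal profit last exceeds marginal noise damage.
That holds through level 3 (412 ≥ 309) but not at 4 (361 < 371).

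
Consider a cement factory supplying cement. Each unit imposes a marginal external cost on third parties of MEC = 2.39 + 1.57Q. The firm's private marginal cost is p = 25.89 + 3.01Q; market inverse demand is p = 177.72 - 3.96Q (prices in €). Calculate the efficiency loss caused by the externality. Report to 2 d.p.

DWL = €78.39

Market equilibrium (private): 25.89 + 3.01Q = 177.72 - 3.96Q → Q_m = 21.7834.
Social marginal cost = private MC + MEC = 28.28 + 4.58Q.
Set SMC = demand: 28.28 + 4.58Q = 177.72 - 3.96Q → Q* = 17.4988.
The loss is the area between SMC and demand from Q* to Q_m; with linear curves that's a triangle of height MEC(Q_m).
DWL = ½ × 4.2846 × 36.5899 = 78.3865.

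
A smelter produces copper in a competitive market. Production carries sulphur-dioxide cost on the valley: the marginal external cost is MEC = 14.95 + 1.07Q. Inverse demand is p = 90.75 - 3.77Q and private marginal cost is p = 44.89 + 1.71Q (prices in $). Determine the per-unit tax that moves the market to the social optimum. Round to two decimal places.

Social marginal cost = private MC + MEC = 59.84 + 2.78Q.
Set SMC = demand: 59.84 + 2.78Q = 90.75 - 3.77Q → Q* = 4.7191.
The Pigouvian tax equals MEC at Q*: 14.95 + 1.07×4.7191 = 19.9994.

tax = $20.00 per unit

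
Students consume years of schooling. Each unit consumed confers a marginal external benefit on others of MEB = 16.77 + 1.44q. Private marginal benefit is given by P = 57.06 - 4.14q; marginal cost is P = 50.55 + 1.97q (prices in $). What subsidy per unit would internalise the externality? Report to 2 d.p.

Social marginal benefit = demand + MEB = 73.83 - 2.70q.
Set SMB = MC: 73.83 - 2.70q = 50.55 + 1.97q → q* = 4.9850.
The Pigouvian subsidy equals MEB at q*: 16.77 + 1.44×4.9850 = 23.9484.

subsidy = $23.95 per unit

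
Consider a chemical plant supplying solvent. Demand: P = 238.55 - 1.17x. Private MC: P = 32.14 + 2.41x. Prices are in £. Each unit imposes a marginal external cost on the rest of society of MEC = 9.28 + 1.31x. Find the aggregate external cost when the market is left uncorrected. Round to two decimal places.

£2712.44

Market equilibrium (private): 32.14 + 2.41x = 238.55 - 1.17x → x_m = 57.6564.
Total external cost = ∫₀^{x_m} (9.28 + 1.31x) dx = 9.28×57.6564 + ½×1.31×57.6564² = 2712.4420.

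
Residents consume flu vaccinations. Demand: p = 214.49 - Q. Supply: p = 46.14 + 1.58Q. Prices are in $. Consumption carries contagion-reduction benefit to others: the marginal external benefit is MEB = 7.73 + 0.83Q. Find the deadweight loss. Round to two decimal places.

DWL = $1094.36

Market equilibrium (private): 46.14 + 1.58Q = 214.49 - Q → Q_m = 65.2519.
Social marginal benefit = demand + MEB = 222.22 - 0.17Q.
Set SMB = MC: 222.22 - 0.17Q = 46.14 + 1.58Q → Q* = 100.6171.
Between Q* and Q_m the wedge SMB − MC runs linearly from 0 to MEB(Q_m), so the loss is a triangle.
DWL = ½ × 35.3652 × 61.8891 = 1094.3602.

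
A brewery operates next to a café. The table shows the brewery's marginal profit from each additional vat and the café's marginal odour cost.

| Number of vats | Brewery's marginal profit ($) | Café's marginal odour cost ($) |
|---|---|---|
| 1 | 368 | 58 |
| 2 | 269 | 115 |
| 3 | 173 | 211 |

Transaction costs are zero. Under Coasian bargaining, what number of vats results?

2

Bargaining reaches the level where marginal profit last exceeds marginal odour cost.
That holds through level 2 (269 ≥ 115) but not at 3 (173 < 211).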